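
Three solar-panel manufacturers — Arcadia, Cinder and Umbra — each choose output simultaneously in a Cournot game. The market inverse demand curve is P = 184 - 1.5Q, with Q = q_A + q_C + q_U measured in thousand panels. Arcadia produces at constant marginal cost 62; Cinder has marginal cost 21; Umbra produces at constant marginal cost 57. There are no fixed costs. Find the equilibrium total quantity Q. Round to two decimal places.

68.67

Arcadia's profit: π_A = (184 - 1.5Q)q_A - (62q_A). Setting ∂π_A/∂q_A = 0: 122 - 3q_A - (3/2)(q_C + q_U) = 0.
Cinder's profit: π_C = (184 - 1.5Q)q_C - (21q_C). Setting ∂π_C/∂q_C = 0: 163 - 3q_C - (3/2)(q_A + q_U) = 0.
Umbra's profit: π_U = (184 - 1.5Q)q_U - (57q_U). Setting ∂π_U/∂q_U = 0: 127 - 3q_U - (3/2)(q_A + q_C) = 0.
Adding the 3 first-order conditions: 412 − 6Q = 0, so Q = 206/3.
Back-substituting: q_A = (122 − 103)/(3/2) = 38/3, q_C = (163 − 103)/(3/2) = 40, q_U = (127 − 103)/(3/2) = 16.
Total output Q = 38/3 + 40 + 16 = 206/3.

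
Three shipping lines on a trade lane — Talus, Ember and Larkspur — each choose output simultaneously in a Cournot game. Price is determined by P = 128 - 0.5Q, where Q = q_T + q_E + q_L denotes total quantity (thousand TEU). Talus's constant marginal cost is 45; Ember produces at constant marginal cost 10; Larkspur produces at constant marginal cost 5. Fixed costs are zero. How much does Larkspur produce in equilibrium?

84

Talus's profit: π_T = (128 - 0.5Q)q_T - (45q_T). Setting ∂π_T/∂q_T = 0: 83 - q_T - (1/2)(q_E + q_L) = 0.
Ember's first-order condition: 118 - q_E - (1/2)(q_T + q_L) = 0.
Larkspur's profit: π_L = (128 - 0.5Q)q_L - (5q_L). Setting ∂π_L/∂q_L = 0: 123 - q_L - (1/2)(q_T + q_E) = 0.
Summing all 3 equations gives 324 − 2Q = 0, hence Q = 162.
Back-substituting: q_T = (83 − 81)/(1/2) = 4, q_E = (118 − 81)/(1/2) = 74, q_L = (123 − 81)/(1/2) = 84.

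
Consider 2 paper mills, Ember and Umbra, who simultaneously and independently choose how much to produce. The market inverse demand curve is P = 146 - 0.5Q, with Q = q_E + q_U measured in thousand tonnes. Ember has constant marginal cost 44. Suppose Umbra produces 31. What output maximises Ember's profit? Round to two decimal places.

86.50

With the rival's output fixed at 31, Ember's profit is π_E = (146 - (1/2)·31 - (1/2)q_E)q_E - (44q_E) = (261/2 - (1/2)q_E)q_E - (44q_E).
∂π_E/∂q_E = 173/2 - q_E = 0, so q_E = 173/2.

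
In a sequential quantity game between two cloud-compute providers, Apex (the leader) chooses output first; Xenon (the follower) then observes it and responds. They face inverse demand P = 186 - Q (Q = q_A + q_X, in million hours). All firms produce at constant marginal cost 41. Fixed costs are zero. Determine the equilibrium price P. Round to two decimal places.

The follower Xenon best-responds to any q_A: π_X = (186 - Q)q_X - 41q_X.
Setting the follower's marginal profit to zero, 145 - q_A - 2q_X = 0, i.e. q_X = (145 - q_A)/2.
The leader anticipates this reaction. Substituting into P = 186 - Q gives P = 227/2 - (1/2)q_A, so π_A = (227/2 - (1/2)q_A)q_A - 41q_A.
Leader FOC: 145/2 - q_A = 0, so q_A = 145/2.
Then q_X = (145 - 145/2)/2 = 145/4.
Total output Q = 435/4, so price P = 186 - 435/4 = 309/4.

77.25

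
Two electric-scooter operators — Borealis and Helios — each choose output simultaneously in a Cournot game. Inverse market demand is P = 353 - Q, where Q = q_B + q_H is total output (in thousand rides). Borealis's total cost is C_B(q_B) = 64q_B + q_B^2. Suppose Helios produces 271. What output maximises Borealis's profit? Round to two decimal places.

With the rival's output fixed at 271, Borealis's profit is π_B = (353 - 271 - q_B)q_B - (64q_B + q_B²) = (82 - q_B)q_B - (64q_B + q_B²).
∂π_B/∂q_B = 18 - 4q_B = 0, so q_B = 9/2.

4.50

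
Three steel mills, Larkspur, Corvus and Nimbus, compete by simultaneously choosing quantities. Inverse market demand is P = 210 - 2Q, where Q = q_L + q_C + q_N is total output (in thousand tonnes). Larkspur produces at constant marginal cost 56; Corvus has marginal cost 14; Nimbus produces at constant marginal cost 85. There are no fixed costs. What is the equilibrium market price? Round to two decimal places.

91.25

Larkspur's profit: π_L = (210 - 2Q)q_L - (56q_L). Setting ∂π_L/∂q_L = 0: 154 - 4q_L - 2(q_C + q_N) = 0.
Corvus's first-order condition: 196 - 4q_C - 2(q_L + q_N) = 0.
Nimbus's profit: π_N = (210 - 2Q)q_N - (85q_N). Setting ∂π_N/∂q_N = 0: 125 - 4q_N - 2(q_L + q_C) = 0.
Adding the 3 conditions: 475 − 4Q − 4Q = 0, i.e. Q = 475/8.
Back-substituting: q_L = (154 − 475/4)/2 = 141/8, q_C = (196 − 475/4)/2 = 309/8, q_N = (125 − 475/4)/2 = 25/8.
Total output Q = 475/8, so price P = 210 - 2·(475/8) = 365/4.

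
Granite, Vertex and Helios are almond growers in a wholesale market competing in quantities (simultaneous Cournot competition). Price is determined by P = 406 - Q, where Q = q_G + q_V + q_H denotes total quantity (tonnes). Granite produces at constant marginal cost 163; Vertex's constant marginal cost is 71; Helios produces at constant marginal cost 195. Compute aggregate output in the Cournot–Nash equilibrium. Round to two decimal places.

197.25

Granite's profit: π_G = (406 - Q)q_G - (163q_G). Setting ∂π_G/∂q_G = 0: 243 - 2q_G - (q_V + q_H) = 0.
Vertex's profit: π_V = (406 - Q)q_V - (71q_V). Setting ∂π_V/∂q_V = 0: 335 - 2q_V - (q_G + q_H) = 0.
Helios's first-order condition: 211 - 2q_H - (q_G + q_V) = 0.
Adding the 3 conditions: 789 − 2Q − 2Q = 0, i.e. Q = 789/4.
Back-substituting: q_G = (243 − 789/4) = 183/4, q_V = (335 − 789/4) = 551/4, q_H = (211 − 789/4) = 55/4.
Total output Q = 183/4 + 551/4 + 55/4 = 789/4.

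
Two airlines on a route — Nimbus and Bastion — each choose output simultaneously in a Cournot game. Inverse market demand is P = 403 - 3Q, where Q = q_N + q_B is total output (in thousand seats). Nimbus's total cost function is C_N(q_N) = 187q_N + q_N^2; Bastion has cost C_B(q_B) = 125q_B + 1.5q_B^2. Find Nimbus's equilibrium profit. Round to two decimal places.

Nimbus's profit: π_N = (403 - 3Q)q_N - (187q_N + q_N²). Setting ∂π_N/∂q_N = 0: 216 - 8q_N - 3(q_B) = 0.
Bastion's profit: π_B = (403 - 3Q)q_B - (125q_B + (3/2)q_B²). Setting ∂π_B/∂q_B = 0: 278 - 9q_B - 3(q_N) = 0.
Rearranging gives the reaction functions q_N = (216 - 3q_B)/8 and q_B = (278 - 3q_N)/9.
Solving the pair: q_N = 370/21, q_B = 1576/63.
Price P = 403 - 3·42.6349 = 275.0952.
Nimbus's profit: 275.0952·(370/21) - 187·(370/21) - (370/21)² = 1241.7234.

1241.72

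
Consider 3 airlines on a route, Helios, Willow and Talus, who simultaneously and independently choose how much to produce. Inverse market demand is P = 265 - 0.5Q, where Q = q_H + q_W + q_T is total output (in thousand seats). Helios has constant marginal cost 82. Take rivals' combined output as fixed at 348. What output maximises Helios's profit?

9

With rivals' combined output fixed at 348, Helios's profit is π_H = (265 - (1/2)·348 - (1/2)q_H)q_H - (82q_H) = (91 - (1/2)q_H)q_H - (82q_H).
∂π_H/∂q_H = 9 - q_H = 0, so q_H = 9.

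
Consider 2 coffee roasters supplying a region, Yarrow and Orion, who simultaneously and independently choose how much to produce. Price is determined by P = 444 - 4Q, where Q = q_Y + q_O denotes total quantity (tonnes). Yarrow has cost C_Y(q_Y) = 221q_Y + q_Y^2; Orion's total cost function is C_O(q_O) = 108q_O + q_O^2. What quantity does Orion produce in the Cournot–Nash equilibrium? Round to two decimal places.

29.38

Yarrow's profit: π_Y = (444 - 4Q)q_Y - (221q_Y + q_Y²). Setting ∂π_Y/∂q_Y = 0: 223 - 10q_Y - 4(q_O) = 0.
Orion's first-order condition: 336 - 10q_O - 4(q_Y) = 0.
Rearranging gives the reaction functions q_Y = (223 - 4q_O)/10 and q_O = (336 - 4q_Y)/10.
Solving the pair: q_Y = 443/42, q_O = 617/21.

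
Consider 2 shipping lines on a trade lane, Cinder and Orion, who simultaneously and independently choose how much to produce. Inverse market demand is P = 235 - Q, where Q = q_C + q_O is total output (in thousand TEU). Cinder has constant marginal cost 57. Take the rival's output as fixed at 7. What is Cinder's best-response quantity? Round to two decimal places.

With the rival's output fixed at 7, Cinder's profit is π_C = (235 - 7 - q_C)q_C - (57q_C) = (228 - q_C)q_C - (57q_C).
∂π_C/∂q_C = 171 - 2q_C = 0, so q_C = 171/2.

85.50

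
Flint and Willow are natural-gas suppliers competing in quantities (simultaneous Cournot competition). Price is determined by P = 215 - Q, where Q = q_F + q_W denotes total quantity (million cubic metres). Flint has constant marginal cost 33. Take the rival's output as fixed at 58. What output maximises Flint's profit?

62

With the rival's output fixed at 58, Flint's profit is π_F = (215 - 58 - q_F)q_F - (33q_F) = (157 - q_F)q_F - (33q_F).
∂π_F/∂q_F = 124 - 2q_F = 0, so q_F = 62.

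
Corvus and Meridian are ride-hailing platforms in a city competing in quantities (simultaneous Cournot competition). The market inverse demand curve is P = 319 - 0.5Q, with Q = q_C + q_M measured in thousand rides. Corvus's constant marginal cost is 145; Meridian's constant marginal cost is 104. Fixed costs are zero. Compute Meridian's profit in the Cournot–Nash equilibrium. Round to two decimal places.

14563.56

Corvus's profit: π_C = (319 - 0.5Q)q_C - (145q_C). Setting ∂π_C/∂q_C = 0: 174 - q_C - (1/2)(q_M) = 0.
Meridian's first-order condition: 215 - q_M - (1/2)(q_C) = 0.
Best responses: q_C = (174 - (1/2)q_M), q_M = (215 - (1/2)q_C).
Solving the pair: q_C = 266/3, q_M = 512/3.
Price P = 319 - (1/2)·(778/3) = 568/3.
Meridian's profit: (568/3 - 104)·(512/3) = 14563.5556.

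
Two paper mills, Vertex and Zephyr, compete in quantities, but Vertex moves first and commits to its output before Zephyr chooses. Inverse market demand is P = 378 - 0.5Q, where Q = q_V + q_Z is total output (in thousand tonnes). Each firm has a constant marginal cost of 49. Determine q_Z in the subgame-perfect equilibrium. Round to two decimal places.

The follower Zephyr best-responds to any q_V: π_Z = (378 - 0.5Q)q_Z - 49q_Z.
Follower FOC: 329 - (1/2)q_V - q_Z = 0, so q_Z(q_V) = (329 - (1/2)q_V).
The leader anticipates this reaction. Substituting into P = 378 - 0.5Q gives P = 427/2 - (1/4)q_V, so π_V = (427/2 - (1/4)q_V)q_V - 49q_V.
Maximising: ∂π_V/∂q_V = 329/2 - (1/2)q_V = 0, giving q_V = 329.
Then q_Z = (329 - (1/2)·329) = 329/2.

164.50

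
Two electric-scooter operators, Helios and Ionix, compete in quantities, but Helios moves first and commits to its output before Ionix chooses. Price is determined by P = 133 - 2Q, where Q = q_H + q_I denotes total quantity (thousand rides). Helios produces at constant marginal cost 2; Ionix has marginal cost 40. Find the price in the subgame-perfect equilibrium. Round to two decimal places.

44.25

Solve by backward induction. Given q_H, the follower Ionix maximises π_I = (133 - 2q_H - 2q_I)q_I - 40q_I.
Follower FOC: 93 - 2q_H - 4q_I = 0, so q_I(q_H) = (93 - 2q_H)/4.
Helios substitutes q_I(q_H) into its own profit: π_H = q_H(133 - 2q_H - (93 - 2q_H)/2) - 2q_H = (173/2 - q_H)q_H - 2q_H.
Maximising: ∂π_H/∂q_H = 169/2 - 2q_H = 0, giving q_H = 169/4.
Then q_I = (93 - 2·(169/4))/4 = 17/8.
Total output Q = 355/8, so price P = 133 - 2·(355/8) = 177/4.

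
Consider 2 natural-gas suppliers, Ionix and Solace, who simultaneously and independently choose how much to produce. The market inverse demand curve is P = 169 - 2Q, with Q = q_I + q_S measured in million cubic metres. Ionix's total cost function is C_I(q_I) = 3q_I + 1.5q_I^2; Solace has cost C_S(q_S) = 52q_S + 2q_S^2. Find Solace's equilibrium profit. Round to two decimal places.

350.84

Ionix's profit: π_I = (169 - 2Q)q_I - (3q_I + (3/2)q_I²). Setting ∂π_I/∂q_I = 0: 166 - 7q_I - 2(q_S) = 0.
Solace's profit: π_S = (169 - 2Q)q_S - (52q_S + 2q_S²). Setting ∂π_S/∂q_S = 0: 117 - 8q_S - 2(q_I) = 0.
Rearranging gives the reaction functions q_I = (166 - 2q_S)/7 and q_S = (117 - 2q_I)/8.
Substituting one into the other gives q_I = 547/26 and q_S = 487/52.
Price P = 169 - 2·(1581/52) = 108.1923.
Solace's profit: 108.1923·(487/52) - 52·(487/52) - 2(487/52)² = 350.8417.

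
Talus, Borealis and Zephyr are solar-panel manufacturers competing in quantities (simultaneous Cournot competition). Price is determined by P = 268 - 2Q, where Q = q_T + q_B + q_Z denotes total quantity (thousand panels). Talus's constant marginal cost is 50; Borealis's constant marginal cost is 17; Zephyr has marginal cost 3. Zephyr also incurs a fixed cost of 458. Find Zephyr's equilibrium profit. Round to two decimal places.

2863.13

Talus's profit: π_T = (268 - 2Q)q_T - (50q_T). Setting ∂π_T/∂q_T = 0: 218 - 4q_T - 2(q_B + q_Z) = 0.
Borealis's first-order condition: 251 - 4q_B - 2(q_T + q_Z) = 0.
Zephyr's profit: π_Z = (268 - 2Q)q_Z - (3q_Z). Setting ∂π_Z/∂q_Z = 0: 265 - 4q_Z - 2(q_T + q_B) = 0.
Adding the 3 first-order conditions: 734 − 8Q = 0, so Q = 367/4.
Back-substituting: q_T = (218 − 367/2)/2 = 69/4, q_B = (251 − 367/2)/2 = 135/4, q_Z = (265 − 367/2)/2 = 163/4.
Price P = 268 - 2·(367/4) = 169/2.
Zephyr's profit: (169/2 - 3)·(163/4) - 458 = 2863.1250.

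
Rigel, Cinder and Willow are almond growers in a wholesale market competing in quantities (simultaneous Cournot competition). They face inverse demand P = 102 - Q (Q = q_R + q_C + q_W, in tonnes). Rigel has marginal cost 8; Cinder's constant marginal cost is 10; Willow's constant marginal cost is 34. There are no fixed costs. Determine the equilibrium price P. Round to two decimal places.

Rigel's profit: π_R = (102 - Q)q_R - (8q_R). Setting ∂π_R/∂q_R = 0: 94 - 2q_R - (q_C + q_W) = 0.
Cinder's first-order condition: 92 - 2q_C - (q_R + q_W) = 0.
Willow's profit: π_W = (102 - Q)q_W - (34q_W). Setting ∂π_W/∂q_W = 0: 68 - 2q_W - (q_R + q_C) = 0.
Summing all 3 equations gives 254 − 4Q = 0, hence Q = 127/2.
Back-substituting: q_R = (94 − 127/2) = 61/2, q_C = (92 − 127/2) = 57/2, q_W = (68 − 127/2) = 9/2.
Total output Q = 127/2, so price P = 102 - 127/2 = 77/2.

38.50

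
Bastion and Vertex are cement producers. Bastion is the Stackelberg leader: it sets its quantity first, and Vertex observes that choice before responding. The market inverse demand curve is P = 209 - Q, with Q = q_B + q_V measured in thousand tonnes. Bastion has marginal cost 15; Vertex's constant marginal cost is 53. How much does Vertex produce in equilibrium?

Solve by backward induction. Given q_B, the follower Vertex maximises π_V = (209 - q_B - q_V)q_V - 53q_V.
∂π_V/∂q_V = 156 - q_B - 2q_V = 0 gives the reaction function q_V = (156 - q_B)/2.
The leader anticipates this reaction. Substituting into P = 209 - Q gives P = 131 - (1/2)q_B, so π_B = (131 - (1/2)q_B)q_B - 15q_B.
Maximising: ∂π_B/∂q_B = 116 - q_B = 0, giving q_B = 116.
Then q_V = (156 - 116)/2 = 20.

20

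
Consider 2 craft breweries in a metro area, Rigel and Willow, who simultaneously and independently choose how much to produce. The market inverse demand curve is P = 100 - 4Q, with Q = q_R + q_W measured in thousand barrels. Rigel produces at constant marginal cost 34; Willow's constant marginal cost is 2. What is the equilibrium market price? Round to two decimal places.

45.33

Rigel's profit: π_R = (100 - 4Q)q_R - (34q_R). Setting ∂π_R/∂q_R = 0: 66 - 8q_R - 4(q_W) = 0.
Willow's profit: π_W = (100 - 4Q)q_W - (2q_W). Setting ∂π_W/∂q_W = 0: 98 - 8q_W - 4(q_R) = 0.
Rearranging gives the reaction functions q_R = (66 - 4q_W)/8 and q_W = (98 - 4q_R)/8.
Solving the pair: q_R = 17/6, q_W = 65/6.
Total output Q = 41/3, so price P = 100 - 4·(41/3) = 136/3.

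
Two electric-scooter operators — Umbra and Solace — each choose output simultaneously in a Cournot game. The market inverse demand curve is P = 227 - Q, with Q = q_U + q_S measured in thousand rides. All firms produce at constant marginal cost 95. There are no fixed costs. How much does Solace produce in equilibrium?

44

A representative firm's profit is π_i = q_i(227 - Q) - 95q_i.
Setting ∂π_i/∂q_i = 0 with rivals' quantities fixed: 132 - 2q_i - q_j = 0.
With identical firms every q_j equals q_i, so q_j = q_i and 132 = 3q_i, giving q_i = 44.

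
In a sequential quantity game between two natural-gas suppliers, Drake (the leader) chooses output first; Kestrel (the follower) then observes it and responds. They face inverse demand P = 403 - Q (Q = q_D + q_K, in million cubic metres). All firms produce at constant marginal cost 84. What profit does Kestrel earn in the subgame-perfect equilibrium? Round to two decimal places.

Solve by backward induction. Given q_D, the follower Kestrel maximises π_K = (403 - q_D - q_K)q_K - 84q_K.
Follower FOC: 319 - q_D - 2q_K = 0, so q_K(q_D) = (319 - q_D)/2.
The leader anticipates this reaction. Substituting into P = 403 - Q gives P = 487/2 - (1/2)q_D, so π_D = (487/2 - (1/2)q_D)q_D - 84q_D.
The leader's first-order condition 319/2 - q_D = 0 yields q_D = 319/2.
Then q_K = (319 - 319/2)/2 = 319/4.
Price P = 403 - 957/4 = 655/4.
Kestrel's profit: (655/4 - 84)·(319/4) = 6360.0625.

6360.06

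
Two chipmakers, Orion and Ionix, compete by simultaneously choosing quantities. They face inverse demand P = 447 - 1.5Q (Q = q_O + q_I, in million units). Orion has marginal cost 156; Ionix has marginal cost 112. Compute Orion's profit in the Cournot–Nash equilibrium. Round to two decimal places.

4519.19

Orion's profit: π_O = (447 - 1.5Q)q_O - (156q_O). Setting ∂π_O/∂q_O = 0: 291 - 3q_O - (3/2)(q_I) = 0.
Ionix's profit: π_I = (447 - 1.5Q)q_I - (112q_I). Setting ∂π_I/∂q_I = 0: 335 - 3q_I - (3/2)(q_O) = 0.
Best responses: q_O = (291 - (3/2)q_I)/3, q_I = (335 - (3/2)q_O)/3.
Substituting one into the other gives q_O = 494/9 and q_I = 758/9.
Price P = 447 - (3/2)·(1252/9) = 715/3.
Orion's profit: (715/3 - 156)·(494/9) = 4519.1852.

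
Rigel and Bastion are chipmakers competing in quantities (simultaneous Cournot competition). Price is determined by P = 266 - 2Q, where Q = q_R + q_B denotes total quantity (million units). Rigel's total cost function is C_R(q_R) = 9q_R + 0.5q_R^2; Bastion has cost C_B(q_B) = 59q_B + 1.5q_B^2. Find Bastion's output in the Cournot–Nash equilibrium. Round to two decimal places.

16.81

Rigel's profit: π_R = (266 - 2Q)q_R - (9q_R + (1/2)q_R²). Setting ∂π_R/∂q_R = 0: 257 - 5q_R - 2(q_B) = 0.
Bastion's first-order condition: 207 - 7q_B - 2(q_R) = 0.
Rearranging gives the reaction functions q_R = (257 - 2q_B)/5 and q_B = (207 - 2q_R)/7.
Solving the pair: q_R = 1385/31, q_B = 521/31.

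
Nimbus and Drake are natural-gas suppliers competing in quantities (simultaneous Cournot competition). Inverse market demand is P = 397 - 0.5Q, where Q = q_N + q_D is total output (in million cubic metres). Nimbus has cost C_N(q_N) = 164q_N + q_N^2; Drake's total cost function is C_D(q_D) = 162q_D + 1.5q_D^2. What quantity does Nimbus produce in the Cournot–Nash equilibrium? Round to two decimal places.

69.32

Nimbus's profit: π_N = (397 - 0.5Q)q_N - (164q_N + q_N²). Setting ∂π_N/∂q_N = 0: 233 - 3q_N - (1/2)(q_D) = 0.
Drake's profit: π_D = (397 - 0.5Q)q_D - (162q_D + (3/2)q_D²). Setting ∂π_D/∂q_D = 0: 235 - 4q_D - (1/2)(q_N) = 0.
Rearranging gives the reaction functions q_N = (233 - (1/2)q_D)/3 and q_D = (235 - (1/2)q_N)/4.
Solving the pair: q_N = 69.3191, q_D = 50.0851.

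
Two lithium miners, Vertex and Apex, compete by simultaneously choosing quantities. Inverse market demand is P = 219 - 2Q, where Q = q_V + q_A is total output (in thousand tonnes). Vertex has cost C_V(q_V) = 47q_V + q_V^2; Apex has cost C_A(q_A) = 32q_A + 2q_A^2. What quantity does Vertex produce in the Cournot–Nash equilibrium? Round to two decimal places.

Vertex's profit: π_V = (219 - 2Q)q_V - (47q_V + q_V²). Setting ∂π_V/∂q_V = 0: 172 - 6q_V - 2(q_A) = 0.
Apex's first-order condition: 187 - 8q_A - 2(q_V) = 0.
Best responses: q_V = (172 - 2q_A)/6, q_A = (187 - 2q_V)/8.
Solving the pair: q_V = 501/22, q_A = 389/22.

22.77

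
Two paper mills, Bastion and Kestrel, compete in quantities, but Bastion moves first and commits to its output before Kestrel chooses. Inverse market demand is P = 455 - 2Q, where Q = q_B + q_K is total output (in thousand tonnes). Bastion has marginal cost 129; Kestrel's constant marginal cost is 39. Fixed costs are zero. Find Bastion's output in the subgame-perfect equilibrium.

The follower Kestrel best-responds to any q_B: π_K = (455 - 2Q)q_K - 39q_K.
Setting the follower's marginal profit to zero, 416 - 2q_B - 4q_K = 0, i.e. q_K = (416 - 2q_B)/4.
The leader anticipates this reaction. Substituting into P = 455 - 2Q gives P = 247 - q_B, so π_B = (247 - q_B)q_B - 129q_B.
The leader's first-order condition 118 - 2q_B = 0 yields q_B = 59.
Then q_K = (416 - 2·59)/4 = 149/2.

59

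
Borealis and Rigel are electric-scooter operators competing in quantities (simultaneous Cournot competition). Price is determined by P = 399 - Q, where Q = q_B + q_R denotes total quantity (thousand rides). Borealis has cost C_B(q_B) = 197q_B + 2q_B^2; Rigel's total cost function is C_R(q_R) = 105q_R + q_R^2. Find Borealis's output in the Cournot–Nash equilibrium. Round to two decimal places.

Borealis's profit: π_B = (399 - Q)q_B - (197q_B + 2q_B²). Setting ∂π_B/∂q_B = 0: 202 - 6q_B - (q_R) = 0.
Rigel's profit: π_R = (399 - Q)q_R - (105q_R + q_R²). Setting ∂π_R/∂q_R = 0: 294 - 4q_R - (q_B) = 0.
Best responses: q_B = (202 - q_R)/6, q_R = (294 - q_B)/4.
Solving the pair: q_B = 514/23, q_R = 1562/23.

22.35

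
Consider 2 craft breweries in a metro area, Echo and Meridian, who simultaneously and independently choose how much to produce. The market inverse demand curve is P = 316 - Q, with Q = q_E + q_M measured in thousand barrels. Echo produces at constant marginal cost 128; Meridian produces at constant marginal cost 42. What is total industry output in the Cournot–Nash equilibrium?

154

Echo's profit: π_E = (316 - Q)q_E - (128q_E). Setting ∂π_E/∂q_E = 0: 188 - 2q_E - (q_M) = 0.
Meridian's first-order condition: 274 - 2q_M - (q_E) = 0.
Best responses: q_E = (188 - q_M)/2, q_M = (274 - q_E)/2.
Solving the pair: q_E = 34, q_M = 120.
Total output Q = 34 + 120 = 154.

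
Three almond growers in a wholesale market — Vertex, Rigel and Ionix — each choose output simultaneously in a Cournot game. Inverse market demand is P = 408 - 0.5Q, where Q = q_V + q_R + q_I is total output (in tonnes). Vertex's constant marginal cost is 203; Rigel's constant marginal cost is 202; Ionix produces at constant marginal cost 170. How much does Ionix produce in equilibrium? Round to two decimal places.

151.50

Vertex's profit: π_V = (408 - 0.5Q)q_V - (203q_V). Setting ∂π_V/∂q_V = 0: 205 - q_V - (1/2)(q_R + q_I) = 0.
Rigel's profit: π_R = (408 - 0.5Q)q_R - (202q_R). Setting ∂π_R/∂q_R = 0: 206 - q_R - (1/2)(q_V + q_I) = 0.
Ionix's first-order condition: 238 - q_I - (1/2)(q_V + q_R) = 0.
Adding the 3 first-order conditions: 649 − 2Q = 0, so Q = 649/2.
Back-substituting: q_V = (205 − 649/4)/(1/2) = 171/2, q_R = (206 − 649/4)/(1/2) = 175/2, q_I = (238 − 649/4)/(1/2) = 303/2.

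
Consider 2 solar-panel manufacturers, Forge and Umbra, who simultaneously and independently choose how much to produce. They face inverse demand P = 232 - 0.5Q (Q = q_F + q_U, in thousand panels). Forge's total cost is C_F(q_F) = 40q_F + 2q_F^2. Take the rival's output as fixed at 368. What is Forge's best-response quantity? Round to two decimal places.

1.60

With the rival's output fixed at 368, Forge's profit is π_F = (232 - (1/2)·368 - (1/2)q_F)q_F - (40q_F + 2q_F²) = (48 - (1/2)q_F)q_F - (40q_F + 2q_F²).
∂π_F/∂q_F = 8 - 5q_F = 0, so q_F = 8/5.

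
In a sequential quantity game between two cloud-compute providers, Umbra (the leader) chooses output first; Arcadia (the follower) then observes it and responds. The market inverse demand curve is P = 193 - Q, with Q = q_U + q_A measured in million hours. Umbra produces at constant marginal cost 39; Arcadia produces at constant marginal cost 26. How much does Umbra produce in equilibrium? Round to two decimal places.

The follower Arcadia best-responds to any q_U: π_A = (193 - Q)q_A - 26q_A.
Follower FOC: 167 - q_U - 2q_A = 0, so q_A(q_U) = (167 - q_U)/2.
Umbra substitutes q_A(q_U) into its own profit: π_U = q_U(193 - q_U - (167 - q_U)/2) - 39q_U = (219/2 - (1/2)q_U)q_U - 39q_U.
The leader's first-order condition 141/2 - q_U = 0 yields q_U = 141/2.
Then q_A = (167 - 141/2)/2 = 193/4.

70.50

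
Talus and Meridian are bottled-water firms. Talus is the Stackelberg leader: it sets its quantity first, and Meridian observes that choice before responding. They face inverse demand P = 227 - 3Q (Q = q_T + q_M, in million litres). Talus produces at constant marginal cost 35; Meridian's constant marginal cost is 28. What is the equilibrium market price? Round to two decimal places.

81.25

Solve by backward induction. Given q_T, the follower Meridian maximises π_M = (227 - 3q_T - 3q_M)q_M - 28q_M.
∂π_M/∂q_M = 199 - 3q_T - 6q_M = 0 gives the reaction function q_M = (199 - 3q_T)/6.
Talus substitutes q_M(q_T) into its own profit: π_T = q_T(227 - 3q_T - (199 - 3q_T)/2) - 35q_T = (255/2 - (3/2)q_T)q_T - 35q_T.
Maximising: ∂π_T/∂q_T = 185/2 - 3q_T = 0, giving q_T = 185/6.
Then q_M = (199 - 3·(185/6))/6 = 71/4.
Total output Q = 583/12, so price P = 227 - 3·(583/12) = 325/4.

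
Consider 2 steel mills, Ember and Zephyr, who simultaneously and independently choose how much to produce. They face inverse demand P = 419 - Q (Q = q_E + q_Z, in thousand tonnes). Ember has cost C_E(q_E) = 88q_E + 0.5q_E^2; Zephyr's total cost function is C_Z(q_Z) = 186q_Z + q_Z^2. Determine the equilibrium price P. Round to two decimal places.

286.36

Ember's profit: π_E = (419 - Q)q_E - (88q_E + (1/2)q_E²). Setting ∂π_E/∂q_E = 0: 331 - 3q_E - (q_Z) = 0.
Zephyr's profit: π_Z = (419 - Q)q_Z - (186q_Z + q_Z²). Setting ∂π_Z/∂q_Z = 0: 233 - 4q_Z - (q_E) = 0.
So q_E = (331 - q_Z)/3 and q_Z = (233 - q_E)/4.
Substituting one into the other gives q_E = 1091/11 and q_Z = 368/11.
Total output Q = 1459/11, so price P = 419 - 1459/11 = 286.3636.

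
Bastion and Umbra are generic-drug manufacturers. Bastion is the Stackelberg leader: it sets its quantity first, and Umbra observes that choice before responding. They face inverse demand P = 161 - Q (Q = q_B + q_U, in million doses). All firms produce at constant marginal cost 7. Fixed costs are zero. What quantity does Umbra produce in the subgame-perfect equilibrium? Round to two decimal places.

Solve by backward induction. Given q_B, the follower Umbra maximises π_U = (161 - q_B - q_U)q_U - 7q_U.
Follower FOC: 154 - q_B - 2q_U = 0, so q_U(q_B) = (154 - q_B)/2.
The leader anticipates this reaction. Substituting into P = 161 - Q gives P = 84 - (1/2)q_B, so π_B = (84 - (1/2)q_B)q_B - 7q_B.
Leader FOC: 77 - q_B = 0, so q_B = 77.
Then q_U = (154 - 77)/2 = 77/2.

38.50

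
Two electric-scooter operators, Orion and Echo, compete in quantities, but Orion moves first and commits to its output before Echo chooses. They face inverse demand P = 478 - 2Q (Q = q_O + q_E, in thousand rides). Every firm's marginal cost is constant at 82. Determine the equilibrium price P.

Solve by backward induction. Given q_O, the follower Echo maximises π_E = (478 - 2q_O - 2q_E)q_E - 82q_E.
∂π_E/∂q_E = 396 - 2q_O - 4q_E = 0 gives the reaction function q_E = (396 - 2q_O)/4.
The leader anticipates this reaction. Substituting into P = 478 - 2Q gives P = 280 - q_O, so π_O = (280 - q_O)q_O - 82q_O.
Maximising: ∂π_O/∂q_O = 198 - 2q_O = 0, giving q_O = 99.
Then q_E = (396 - 2·99)/4 = 99/2.
Total output Q = 297/2, so price P = 478 - 2·(297/2) = 181.

181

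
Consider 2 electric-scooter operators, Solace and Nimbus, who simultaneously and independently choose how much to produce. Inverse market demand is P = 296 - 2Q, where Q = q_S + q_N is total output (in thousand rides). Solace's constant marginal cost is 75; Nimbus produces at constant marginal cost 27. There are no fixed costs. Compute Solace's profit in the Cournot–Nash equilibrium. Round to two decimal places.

1662.72

Solace's profit: π_S = (296 - 2Q)q_S - (75q_S). Setting ∂π_S/∂q_S = 0: 221 - 4q_S - 2(q_N) = 0.
Nimbus's profit: π_N = (296 - 2Q)q_N - (27q_N). Setting ∂π_N/∂q_N = 0: 269 - 4q_N - 2(q_S) = 0.
Best responses: q_S = (221 - 2q_N)/4, q_N = (269 - 2q_S)/4.
Substituting one into the other gives q_S = 173/6 and q_N = 317/6.
Price P = 296 - 2·(245/3) = 398/3.
Solace's profit: (398/3 - 75)·(173/6) = 1662.7222.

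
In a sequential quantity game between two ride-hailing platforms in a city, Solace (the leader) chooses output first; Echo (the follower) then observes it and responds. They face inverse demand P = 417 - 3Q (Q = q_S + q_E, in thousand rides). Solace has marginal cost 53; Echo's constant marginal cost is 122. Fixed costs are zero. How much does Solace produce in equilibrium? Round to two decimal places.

72.17

Solve by backward induction. Given q_S, the follower Echo maximises π_E = (417 - 3q_S - 3q_E)q_E - 122q_E.
∂π_E/∂q_E = 295 - 3q_S - 6q_E = 0 gives the reaction function q_E = (295 - 3q_S)/6.
The leader anticipates this reaction. Substituting into P = 417 - 3Q gives P = 539/2 - (3/2)q_S, so π_S = (539/2 - (3/2)q_S)q_S - 53q_S.
The leader's first-order condition 433/2 - 3q_S = 0 yields q_S = 433/6.
Then q_E = (295 - 3·(433/6))/6 = 157/12.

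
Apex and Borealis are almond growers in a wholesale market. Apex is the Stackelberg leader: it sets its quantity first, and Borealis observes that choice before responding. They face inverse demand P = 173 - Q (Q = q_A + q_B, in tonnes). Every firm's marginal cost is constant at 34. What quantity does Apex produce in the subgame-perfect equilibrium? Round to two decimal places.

69.50

Solve by backward induction. Given q_A, the follower Borealis maximises π_B = (173 - q_A - q_B)q_B - 34q_B.
Setting the follower's marginal profit to zero, 139 - q_A - 2q_B = 0, i.e. q_B = (139 - q_A)/2.
Apex substitutes q_B(q_A) into its own profit: π_A = q_A(173 - q_A - (139 - q_A)/2) - 34q_A = (207/2 - (1/2)q_A)q_A - 34q_A.
The leader's first-order condition 139/2 - q_A = 0 yields q_A = 139/2.
Then q_B = (139 - 139/2)/2 = 139/4.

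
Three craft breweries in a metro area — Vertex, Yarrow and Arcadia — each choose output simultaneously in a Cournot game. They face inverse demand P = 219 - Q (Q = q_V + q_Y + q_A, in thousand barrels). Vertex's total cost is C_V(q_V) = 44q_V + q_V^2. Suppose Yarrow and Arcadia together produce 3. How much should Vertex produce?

With rivals' combined output fixed at 3, Vertex's profit is π_V = (219 - 3 - q_V)q_V - (44q_V + q_V²) = (216 - q_V)q_V - (44q_V + q_V²).
∂π_V/∂q_V = 172 - 4q_V = 0, so q_V = 43.

43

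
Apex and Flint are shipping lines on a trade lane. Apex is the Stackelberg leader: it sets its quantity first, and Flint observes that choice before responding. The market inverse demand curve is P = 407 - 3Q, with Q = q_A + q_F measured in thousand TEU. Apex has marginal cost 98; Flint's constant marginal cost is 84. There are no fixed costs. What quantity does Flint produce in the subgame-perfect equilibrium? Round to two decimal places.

29.25

Solve by backward induction. Given q_A, the follower Flint maximises π_F = (407 - 3q_A - 3q_F)q_F - 84q_F.
Setting the follower's marginal profit to zero, 323 - 3q_A - 6q_F = 0, i.e. q_F = (323 - 3q_A)/6.
Apex substitutes q_F(q_A) into its own profit: π_A = q_A(407 - 3q_A - (323 - 3q_A)/2) - 98q_A = (491/2 - (3/2)q_A)q_A - 98q_A.
The leader's first-order condition 295/2 - 3q_A = 0 yields q_A = 295/6.
Then q_F = (323 - 3·(295/6))/6 = 117/4.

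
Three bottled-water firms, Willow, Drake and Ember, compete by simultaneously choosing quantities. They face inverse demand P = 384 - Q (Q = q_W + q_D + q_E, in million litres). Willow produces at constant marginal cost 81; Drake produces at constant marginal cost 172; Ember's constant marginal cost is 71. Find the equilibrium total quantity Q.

207

Willow's profit: π_W = (384 - Q)q_W - (81q_W). Setting ∂π_W/∂q_W = 0: 303 - 2q_W - (q_D + q_E) = 0.
Drake's profit: π_D = (384 - Q)q_D - (172q_D). Setting ∂π_D/∂q_D = 0: 212 - 2q_D - (q_W + q_E) = 0.
Ember's first-order condition: 313 - 2q_E - (q_W + q_D) = 0.
Adding the 3 conditions: 828 − 2Q − 2Q = 0, i.e. Q = 207.
Back-substituting: q_W = (303 − 207) = 96, q_D = (212 − 207) = 5, q_E = (313 − 207) = 106.
Total output Q = 96 + 5 + 106 = 207.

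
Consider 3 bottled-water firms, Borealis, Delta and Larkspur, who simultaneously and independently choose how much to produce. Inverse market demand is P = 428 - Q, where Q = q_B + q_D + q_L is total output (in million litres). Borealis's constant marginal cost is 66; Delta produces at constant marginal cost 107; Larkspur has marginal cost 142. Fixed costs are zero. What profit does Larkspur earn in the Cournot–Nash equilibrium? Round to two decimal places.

Borealis's profit: π_B = (428 - Q)q_B - (66q_B). Setting ∂π_B/∂q_B = 0: 362 - 2q_B - (q_D + q_L) = 0.
Delta's first-order condition: 321 - 2q_D - (q_B + q_L) = 0.
Larkspur's profit: π_L = (428 - Q)q_L - (142q_L). Setting ∂π_L/∂q_L = 0: 286 - 2q_L - (q_B + q_D) = 0.
Adding the 3 first-order conditions: 969 − 4Q = 0, so Q = 969/4.
Back-substituting: q_B = (362 − 969/4) = 479/4, q_D = (321 − 969/4) = 315/4, q_L = (286 − 969/4) = 175/4.
Price P = 428 - 969/4 = 743/4.
Larkspur's profit: (743/4 - 142)·(175/4) = 1914.0625.

1914.06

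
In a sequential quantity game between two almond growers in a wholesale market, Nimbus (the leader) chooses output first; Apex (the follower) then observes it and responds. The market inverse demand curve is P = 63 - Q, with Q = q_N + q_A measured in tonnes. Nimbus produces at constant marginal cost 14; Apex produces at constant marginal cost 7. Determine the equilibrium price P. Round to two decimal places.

24.50

Solve by backward induction. Given q_N, the follower Apex maximises π_A = (63 - q_N - q_A)q_A - 7q_A.
∂π_A/∂q_A = 56 - q_N - 2q_A = 0 gives the reaction function q_A = (56 - q_N)/2.
The leader anticipates this reaction. Substituting into P = 63 - Q gives P = 35 - (1/2)q_N, so π_N = (35 - (1/2)q_N)q_N - 14q_N.
Leader FOC: 21 - q_N = 0, so q_N = 21.
Then q_A = (56 - 21)/2 = 35/2.
Total output Q = 77/2, so price P = 63 - 77/2 = 49/2.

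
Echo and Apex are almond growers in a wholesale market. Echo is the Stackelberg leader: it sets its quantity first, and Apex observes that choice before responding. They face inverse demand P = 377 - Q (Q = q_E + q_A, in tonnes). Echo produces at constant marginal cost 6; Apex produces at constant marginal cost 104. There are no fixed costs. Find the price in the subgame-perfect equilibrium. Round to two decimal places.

The follower Apex best-responds to any q_E: π_A = (377 - Q)q_A - 104q_A.
∂π_A/∂q_A = 273 - q_E - 2q_A = 0 gives the reaction function q_A = (273 - q_E)/2.
The leader anticipates this reaction. Substituting into P = 377 - Q gives P = 481/2 - (1/2)q_E, so π_E = (481/2 - (1/2)q_E)q_E - 6q_E.
The leader's first-order condition 469/2 - q_E = 0 yields q_E = 469/2.
Then q_A = (273 - 469/2)/2 = 77/4.
Total output Q = 1015/4, so price P = 377 - 1015/4 = 493/4.

123.25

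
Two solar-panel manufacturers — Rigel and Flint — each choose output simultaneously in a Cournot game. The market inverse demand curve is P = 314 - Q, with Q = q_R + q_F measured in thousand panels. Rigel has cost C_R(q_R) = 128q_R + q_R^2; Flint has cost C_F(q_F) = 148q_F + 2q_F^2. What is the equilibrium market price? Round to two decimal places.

Rigel's profit: π_R = (314 - Q)q_R - (128q_R + q_R²). Setting ∂π_R/∂q_R = 0: 186 - 4q_R - (q_F) = 0.
Flint's profit: π_F = (314 - Q)q_F - (148q_F + 2q_F²). Setting ∂π_F/∂q_F = 0: 166 - 6q_F - (q_R) = 0.
Best responses: q_R = (186 - q_F)/4, q_F = (166 - q_R)/6.
Solving the pair: q_R = 950/23, q_F = 478/23.
Total output Q = 1428/23, so price P = 314 - 1428/23 = 251.9130.

251.91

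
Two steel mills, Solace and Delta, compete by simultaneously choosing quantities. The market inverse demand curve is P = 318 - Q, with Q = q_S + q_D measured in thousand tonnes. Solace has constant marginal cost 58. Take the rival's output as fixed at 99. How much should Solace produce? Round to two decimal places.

With the rival's output fixed at 99, Solace's profit is π_S = (318 - 99 - q_S)q_S - (58q_S) = (219 - q_S)q_S - (58q_S).
∂π_S/∂q_S = 161 - 2q_S = 0, so q_S = 161/2.

80.50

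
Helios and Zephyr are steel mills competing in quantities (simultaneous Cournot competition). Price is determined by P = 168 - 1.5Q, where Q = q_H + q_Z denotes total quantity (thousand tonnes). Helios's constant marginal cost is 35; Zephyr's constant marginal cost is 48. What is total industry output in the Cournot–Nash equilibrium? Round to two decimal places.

Helios's profit: π_H = (168 - 1.5Q)q_H - (35q_H). Setting ∂π_H/∂q_H = 0: 133 - 3q_H - (3/2)(q_Z) = 0.
Zephyr's profit: π_Z = (168 - 1.5Q)q_Z - (48q_Z). Setting ∂π_Z/∂q_Z = 0: 120 - 3q_Z - (3/2)(q_H) = 0.
Best responses: q_H = (133 - (3/2)q_Z)/3, q_Z = (120 - (3/2)q_H)/3.
Substituting one into the other gives q_H = 292/9 and q_Z = 214/9.
Total output Q = 292/9 + 214/9 = 506/9.

56.22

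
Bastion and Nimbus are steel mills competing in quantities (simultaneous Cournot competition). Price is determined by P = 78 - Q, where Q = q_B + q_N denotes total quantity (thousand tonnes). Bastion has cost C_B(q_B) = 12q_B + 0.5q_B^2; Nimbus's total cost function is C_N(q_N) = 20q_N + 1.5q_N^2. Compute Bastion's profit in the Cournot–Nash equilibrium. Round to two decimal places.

566.20

Bastion's profit: π_B = (78 - Q)q_B - (12q_B + (1/2)q_B²). Setting ∂π_B/∂q_B = 0: 66 - 3q_B - (q_N) = 0.
Nimbus's first-order condition: 58 - 5q_N - (q_B) = 0.
So q_B = (66 - q_N)/3 and q_N = (58 - q_B)/5.
Solving the pair: q_B = 136/7, q_N = 54/7.
Price P = 78 - 190/7 = 356/7.
Bastion's profit: (356/7)·(136/7) - 12·(136/7) - (1/2)(136/7)² = 566.2041.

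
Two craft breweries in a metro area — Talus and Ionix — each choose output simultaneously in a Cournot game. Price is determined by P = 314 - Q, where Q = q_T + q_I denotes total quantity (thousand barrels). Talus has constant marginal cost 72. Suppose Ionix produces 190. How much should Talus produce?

With the rival's output fixed at 190, Talus's profit is π_T = (314 - 190 - q_T)q_T - (72q_T) = (124 - q_T)q_T - (72q_T).
∂π_T/∂q_T = 52 - 2q_T = 0, so q_T = 26.

26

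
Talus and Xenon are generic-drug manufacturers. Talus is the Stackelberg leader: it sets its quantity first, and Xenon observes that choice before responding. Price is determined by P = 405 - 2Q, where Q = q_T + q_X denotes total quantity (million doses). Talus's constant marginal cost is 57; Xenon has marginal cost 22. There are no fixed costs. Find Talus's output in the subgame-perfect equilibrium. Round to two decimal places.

78.25

The follower Xenon best-responds to any q_T: π_X = (405 - 2Q)q_X - 22q_X.
Follower FOC: 383 - 2q_T - 4q_X = 0, so q_X(q_T) = (383 - 2q_T)/4.
Talus substitutes q_X(q_T) into its own profit: π_T = q_T(405 - 2q_T - (383 - 2q_T)/2) - 57q_T = (427/2 - q_T)q_T - 57q_T.
Leader FOC: 313/2 - 2q_T = 0, so q_T = 313/4.
Then q_X = (383 - 2·(313/4))/4 = 453/8.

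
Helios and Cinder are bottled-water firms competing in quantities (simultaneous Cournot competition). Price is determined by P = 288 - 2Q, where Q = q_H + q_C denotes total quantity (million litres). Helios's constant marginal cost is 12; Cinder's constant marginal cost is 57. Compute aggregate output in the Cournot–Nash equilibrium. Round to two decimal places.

84.50

Helios's profit: π_H = (288 - 2Q)q_H - (12q_H). Setting ∂π_H/∂q_H = 0: 276 - 4q_H - 2(q_C) = 0.
Cinder's first-order condition: 231 - 4q_C - 2(q_H) = 0.
So q_H = (276 - 2q_C)/4 and q_C = (231 - 2q_H)/4.
Solving the pair: q_H = 107/2, q_C = 31.
Total output Q = 107/2 + 31 = 169/2.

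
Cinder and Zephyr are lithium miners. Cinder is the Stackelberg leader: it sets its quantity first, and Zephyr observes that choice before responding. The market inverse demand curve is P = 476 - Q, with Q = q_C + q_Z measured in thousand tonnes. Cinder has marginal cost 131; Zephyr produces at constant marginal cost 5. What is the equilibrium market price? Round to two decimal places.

185.75

Solve by backward induction. Given q_C, the follower Zephyr maximises π_Z = (476 - q_C - q_Z)q_Z - 5q_Z.
Setting the follower's marginal profit to zero, 471 - q_C - 2q_Z = 0, i.e. q_Z = (471 - q_C)/2.
Cinder substitutes q_Z(q_C) into its own profit: π_C = q_C(476 - q_C - (471 - q_C)/2) - 131q_C = (481/2 - (1/2)q_C)q_C - 131q_C.
Leader FOC: 219/2 - q_C = 0, so q_C = 219/2.
Then q_Z = (471 - 219/2)/2 = 723/4.
Total output Q = 1161/4, so price P = 476 - 1161/4 = 743/4.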